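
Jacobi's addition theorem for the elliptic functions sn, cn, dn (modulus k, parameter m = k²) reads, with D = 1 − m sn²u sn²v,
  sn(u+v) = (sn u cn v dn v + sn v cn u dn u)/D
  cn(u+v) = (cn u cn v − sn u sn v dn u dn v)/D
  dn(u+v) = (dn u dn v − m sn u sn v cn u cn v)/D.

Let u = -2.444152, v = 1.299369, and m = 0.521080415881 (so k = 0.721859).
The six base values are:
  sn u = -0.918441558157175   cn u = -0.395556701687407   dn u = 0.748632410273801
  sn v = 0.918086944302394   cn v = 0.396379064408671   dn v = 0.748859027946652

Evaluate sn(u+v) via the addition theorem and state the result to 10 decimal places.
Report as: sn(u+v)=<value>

m = k² = 0.521080415881
D = 1 − m·sn²u·sn²v = 0.6295109066244424
sn(u+v) = (sn u·cn v·dn v + sn v·cn u·dn u)/D = -0.5444928171382577/0.6295109066244424 = -0.8649458038112987

sn(u+v)=-0.8649458038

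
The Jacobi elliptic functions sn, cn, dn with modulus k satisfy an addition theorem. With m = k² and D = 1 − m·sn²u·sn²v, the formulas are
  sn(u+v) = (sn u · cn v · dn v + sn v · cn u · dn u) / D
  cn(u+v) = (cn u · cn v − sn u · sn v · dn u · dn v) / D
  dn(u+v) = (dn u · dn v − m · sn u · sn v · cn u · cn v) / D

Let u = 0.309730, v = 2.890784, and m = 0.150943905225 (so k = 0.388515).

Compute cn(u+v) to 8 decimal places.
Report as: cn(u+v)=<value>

cn(u+v)=-0.99748902

sn u = 0.3041034781785135, cn u = 0.9526390053738774, dn u = 0.9929959062569362
sn v = 0.3702454912926235, cn v = -0.9289339460787747, dn v = 0.9896000956301765
m = k² = 0.150943905225
D = 1 − m·sn²u·sn²v = 0.9980864583750202
cn(u+v) = (cn u·cn v − sn u·sn v·dn u·dn v)/D = -0.9955802862723321/0.9980864583750202 = -0.9974890230383764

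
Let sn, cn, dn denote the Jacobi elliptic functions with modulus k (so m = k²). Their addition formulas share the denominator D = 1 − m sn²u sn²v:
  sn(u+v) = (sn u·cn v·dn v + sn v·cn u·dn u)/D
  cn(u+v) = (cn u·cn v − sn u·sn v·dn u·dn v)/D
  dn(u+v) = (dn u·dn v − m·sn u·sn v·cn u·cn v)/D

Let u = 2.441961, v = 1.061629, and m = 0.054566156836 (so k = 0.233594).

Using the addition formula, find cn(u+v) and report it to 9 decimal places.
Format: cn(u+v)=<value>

sn u = 0.6746629733664504, cn u = -0.7381259190465678, dn u = 0.9875034761602557
sn v = 0.8688910759607945, cn v = 0.4950033314187823, dn v = 0.9791854245791443
m = k² = 0.054566156836
D = 1 − m·sn²u·sn²v = 0.9812488549856175
cn(u+v) = (cn u·cn v − sn u·sn v·dn u·dn v)/D = -0.9322086503182505/0.9812488549856175 = -0.9500226630398607

cn(u+v)=-0.950022663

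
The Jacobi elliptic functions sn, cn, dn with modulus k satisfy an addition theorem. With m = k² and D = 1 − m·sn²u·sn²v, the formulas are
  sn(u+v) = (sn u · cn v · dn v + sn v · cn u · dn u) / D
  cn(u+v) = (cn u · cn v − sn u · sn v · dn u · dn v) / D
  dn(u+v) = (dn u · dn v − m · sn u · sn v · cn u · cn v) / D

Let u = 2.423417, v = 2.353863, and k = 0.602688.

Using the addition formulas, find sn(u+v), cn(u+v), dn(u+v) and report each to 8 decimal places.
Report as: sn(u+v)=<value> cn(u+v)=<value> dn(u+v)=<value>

sn(u+v)=-0.92518107 cn(u+v)=-0.37952601 dn(u+v)=0.83011278

sn u = 0.8530782838340833, cn u = -0.521782944959583, dn u = 0.8577062518180168
sn v = 0.8824902641957678, cn v = -0.4703306641073746, dn v = 0.8468283456901978
m = k² = 0.363232825344
D = 1 − m·sn²u·sn²v = 0.7941349094083085
sn(u+v) = (sn u·cn v·dn v + sn v·cn u·dn u)/D = -0.7347185839255731/0.7941349094083085 = -0.925181068381687
cn(u+v) = (cn u·cn v − sn u·sn v·dn u·dn v)/D = -0.3013948519390186/0.7941349094083085 = -0.3795260079469128
dn(u+v) = (dn u·dn v − m·sn u·sn v·cn u·cn v)/D = 0.6592215373076766/0.7941349094083085 = 0.8301127799542867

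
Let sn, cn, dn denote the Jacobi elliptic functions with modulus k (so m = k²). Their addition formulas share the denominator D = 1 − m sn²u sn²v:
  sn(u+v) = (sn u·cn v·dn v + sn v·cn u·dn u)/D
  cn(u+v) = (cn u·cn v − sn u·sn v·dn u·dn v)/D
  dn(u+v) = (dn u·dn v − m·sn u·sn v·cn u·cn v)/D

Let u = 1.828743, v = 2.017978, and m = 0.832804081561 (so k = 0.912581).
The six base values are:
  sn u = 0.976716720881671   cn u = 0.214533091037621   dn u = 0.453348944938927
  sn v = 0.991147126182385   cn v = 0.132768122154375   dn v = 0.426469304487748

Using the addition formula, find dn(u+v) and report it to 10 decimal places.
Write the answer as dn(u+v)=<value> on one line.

m = k² = 0.832804081561
D = 1 − m·sn²u·sn²v = 0.2195297693560514
dn(u+v) = (dn u·dn v − m·sn u·sn v·cn u·cn v)/D = 0.1703759296185624/0.2195297693560514 = 0.7760948782405576

dn(u+v)=0.7760948782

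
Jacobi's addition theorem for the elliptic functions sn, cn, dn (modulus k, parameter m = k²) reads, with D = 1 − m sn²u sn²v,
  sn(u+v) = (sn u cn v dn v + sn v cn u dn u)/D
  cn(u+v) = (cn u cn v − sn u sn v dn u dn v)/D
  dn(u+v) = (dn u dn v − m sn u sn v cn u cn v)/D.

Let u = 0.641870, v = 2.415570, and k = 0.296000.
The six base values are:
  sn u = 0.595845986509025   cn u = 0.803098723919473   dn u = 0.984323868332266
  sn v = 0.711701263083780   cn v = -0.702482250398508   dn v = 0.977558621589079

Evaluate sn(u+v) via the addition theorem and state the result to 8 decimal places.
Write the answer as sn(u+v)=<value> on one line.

sn(u+v)=0.15588464

m = k² = 0.087616
D = 1 − m·sn²u·sn²v = 0.9842439651749937
sn(u+v) = (sn u·cn v·dn v + sn v·cn u·dn u)/D = 0.1534285122836023/0.9842439651749937 = 0.1558846360376957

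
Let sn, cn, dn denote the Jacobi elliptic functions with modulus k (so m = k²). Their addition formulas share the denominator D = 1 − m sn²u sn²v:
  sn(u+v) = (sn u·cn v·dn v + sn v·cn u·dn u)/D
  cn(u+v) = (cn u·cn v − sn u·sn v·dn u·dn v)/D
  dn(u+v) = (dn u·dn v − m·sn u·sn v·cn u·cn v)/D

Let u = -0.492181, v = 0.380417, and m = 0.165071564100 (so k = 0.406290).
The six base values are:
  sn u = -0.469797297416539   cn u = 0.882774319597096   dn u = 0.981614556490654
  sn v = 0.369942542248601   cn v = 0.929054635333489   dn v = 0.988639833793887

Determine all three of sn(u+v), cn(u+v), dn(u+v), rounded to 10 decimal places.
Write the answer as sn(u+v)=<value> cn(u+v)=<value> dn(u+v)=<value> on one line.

sn(u+v)=-0.1114933979 cn(u+v)=0.9937651746 dn(u+v)=0.9989734892

m = k² = 0.1650715641
D = 1 − m·sn²u·sn²v = 0.9950138900846974
sn(u+v) = (sn u·cn v·dn v + sn v·cn u·dn u)/D = -0.1109374795728995/0.9950138900846974 = -0.1114933979097079
cn(u+v) = (cn u·cn v − sn u·sn v·dn u·dn v)/D = 0.9888101521968182/0.9950138900846974 = 0.9937651745873104
dn(u+v) = (dn u·dn v − m·sn u·sn v·cn u·cn v)/D = 0.9939924975529216/0.9950138900846974 = 0.9989734891724086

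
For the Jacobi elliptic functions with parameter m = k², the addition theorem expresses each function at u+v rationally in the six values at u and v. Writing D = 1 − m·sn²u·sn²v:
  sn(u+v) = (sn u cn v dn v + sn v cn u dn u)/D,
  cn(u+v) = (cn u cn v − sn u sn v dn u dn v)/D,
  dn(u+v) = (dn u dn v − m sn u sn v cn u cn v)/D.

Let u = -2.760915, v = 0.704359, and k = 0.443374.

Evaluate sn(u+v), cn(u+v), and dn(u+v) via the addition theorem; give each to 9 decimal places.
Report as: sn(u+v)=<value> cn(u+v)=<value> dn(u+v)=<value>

sn(u+v)=-0.936198424 cn(u+v)=-0.351471921 dn(u+v)=0.909782160

sn u = -0.5223813845572943, cn u = -0.8527119613726573, dn u = 0.97280864398819
sn v = 0.639635884036175, cn v = 0.7686780443418823, dn v = 0.9589432827426231
m = k² = 0.196580503876
D = 1 − m·sn²u·sn²v = 0.9780526813987218
sn(u+v) = (sn u·cn v·dn v + sn v·cn u·dn u)/D = -0.9156513788005189/0.9780526813987218 = -0.9361984238835047
cn(u+v) = (cn u·cn v − sn u·sn v·dn u·dn v)/D = -0.3437580545848172/0.9780526813987218 = -0.3514719208102429
dn(u+v) = (dn u·dn v − m·sn u·sn v·cn u·cn v)/D = 0.8898148814800689/0.9780526813987218 = 0.909782160412399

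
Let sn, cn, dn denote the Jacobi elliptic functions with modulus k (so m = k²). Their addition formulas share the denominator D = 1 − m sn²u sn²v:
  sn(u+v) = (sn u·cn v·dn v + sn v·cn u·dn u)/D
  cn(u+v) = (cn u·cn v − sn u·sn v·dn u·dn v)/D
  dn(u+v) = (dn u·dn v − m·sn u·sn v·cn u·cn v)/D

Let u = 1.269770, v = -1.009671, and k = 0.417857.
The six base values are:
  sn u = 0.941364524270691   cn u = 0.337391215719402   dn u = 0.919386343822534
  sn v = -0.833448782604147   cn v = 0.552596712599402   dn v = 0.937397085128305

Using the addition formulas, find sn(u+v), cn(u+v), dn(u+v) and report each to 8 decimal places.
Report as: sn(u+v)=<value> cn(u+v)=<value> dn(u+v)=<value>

m = k² = 0.174604472449
D = 1 − m·sn²u·sn²v = 0.8925197043514986
sn(u+v) = (sn u·cn v·dn v + sn v·cn u·dn u)/D = 0.2290993467423777/0.8925197043514986 = 0.2566882788417992
cn(u+v) = (cn u·cn v − sn u·sn v·dn u·dn v)/D = 0.8626151586761632/0.8925197043514986 = 0.9664942459762679
dn(u+v) = (dn u·dn v − m·sn u·sn v·cn u·cn v)/D = 0.887370859983639/0.8925197043514986 = 0.9942311140664388

sn(u+v)=0.25668828 cn(u+v)=0.96649425 dn(u+v)=0.99423111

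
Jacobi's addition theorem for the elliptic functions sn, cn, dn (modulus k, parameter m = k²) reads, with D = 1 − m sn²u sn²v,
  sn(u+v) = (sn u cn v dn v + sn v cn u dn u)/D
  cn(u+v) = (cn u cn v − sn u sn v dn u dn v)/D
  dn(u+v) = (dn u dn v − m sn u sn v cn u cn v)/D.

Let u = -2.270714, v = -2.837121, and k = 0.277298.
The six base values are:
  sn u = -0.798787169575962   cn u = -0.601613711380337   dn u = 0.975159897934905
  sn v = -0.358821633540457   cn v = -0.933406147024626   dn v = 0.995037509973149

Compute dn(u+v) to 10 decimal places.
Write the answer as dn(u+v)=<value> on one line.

m = k² = 0.076894180804
D = 1 − m·sn²u·sn²v = 0.9936829709596527
dn(u+v) = (dn u·dn v − m·sn u·sn v·cn u·cn v)/D = 0.957944355913564/0.9936829709596527 = 0.9640341878742532

dn(u+v)=0.9640341879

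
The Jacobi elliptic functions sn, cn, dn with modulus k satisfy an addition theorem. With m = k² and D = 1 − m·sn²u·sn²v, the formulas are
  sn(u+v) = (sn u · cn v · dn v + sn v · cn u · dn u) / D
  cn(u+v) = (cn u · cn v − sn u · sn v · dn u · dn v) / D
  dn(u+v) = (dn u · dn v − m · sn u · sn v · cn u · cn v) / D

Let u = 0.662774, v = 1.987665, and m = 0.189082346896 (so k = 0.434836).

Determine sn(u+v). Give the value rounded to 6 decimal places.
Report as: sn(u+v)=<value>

sn(u+v)=0.604929

sn u = 0.6086793705861514, cn u = 0.7934162991915697, dn u = 0.964337478455324
sn v = 0.9549340755287654, cn v = -0.2968179768713853, dn v = 0.9097120314660339
m = k² = 0.189082346896
D = 1 − m·sn²u·sn²v = 0.9361185255553157
sn(u+v) = (sn u·cn v·dn v + sn v·cn u·dn u)/D = 0.5662852600309277/0.9361185255553157 = 0.6049290176102445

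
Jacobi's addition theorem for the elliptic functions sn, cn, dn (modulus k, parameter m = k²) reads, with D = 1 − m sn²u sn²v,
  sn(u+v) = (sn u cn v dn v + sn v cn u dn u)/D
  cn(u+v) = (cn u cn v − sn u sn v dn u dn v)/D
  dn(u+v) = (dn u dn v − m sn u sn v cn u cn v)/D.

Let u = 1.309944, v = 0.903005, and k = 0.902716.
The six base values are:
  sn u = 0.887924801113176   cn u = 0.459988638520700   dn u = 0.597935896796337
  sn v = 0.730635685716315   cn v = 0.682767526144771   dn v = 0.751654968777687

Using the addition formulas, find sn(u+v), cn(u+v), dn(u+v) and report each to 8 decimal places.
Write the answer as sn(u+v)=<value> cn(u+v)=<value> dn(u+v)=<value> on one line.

sn(u+v)=0.99941397 cn(u+v)=0.03423033 dn(u+v)=0.43134516

m = k² = 0.814896176656
D = 1 − m·sn²u·sn²v = 0.6570297784796819
sn(u+v) = (sn u·cn v·dn v + sn v·cn u·dn u)/D = 0.6566447397587181/0.6570297784796819 = 0.999413970669861
cn(u+v) = (cn u·cn v − sn u·sn v·dn u·dn v)/D = 0.02249034362265882/0.6570297784796819 = 0.03423032617288642
dn(u+v) = (dn u·dn v − m·sn u·sn v·cn u·cn v)/D = 0.2834066168648355/0.6570297784796819 = 0.4313451629553494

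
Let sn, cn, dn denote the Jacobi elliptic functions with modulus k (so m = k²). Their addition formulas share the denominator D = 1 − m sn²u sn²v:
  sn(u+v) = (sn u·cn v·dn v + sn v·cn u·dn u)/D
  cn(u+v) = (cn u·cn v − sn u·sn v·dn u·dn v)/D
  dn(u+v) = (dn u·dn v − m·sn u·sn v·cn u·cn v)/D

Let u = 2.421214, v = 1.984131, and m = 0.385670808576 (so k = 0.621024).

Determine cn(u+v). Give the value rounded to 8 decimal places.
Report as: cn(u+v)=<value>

sn u = 0.8650041572278798, cn u = -0.5017646938341572, dn u = 0.8434623201426781
sn v = 0.9855616468517026, cn v = -0.1693169815906241, dn v = 0.7908133122447936
m = k² = 0.385670808576
D = 1 − m·sn²u·sn²v = 0.7197015172752317
cn(u+v) = (cn u·cn v − sn u·sn v·dn u·dn v)/D = -0.4836882692344091/0.7197015172752317 = -0.6720678748401675

cn(u+v)=-0.67206787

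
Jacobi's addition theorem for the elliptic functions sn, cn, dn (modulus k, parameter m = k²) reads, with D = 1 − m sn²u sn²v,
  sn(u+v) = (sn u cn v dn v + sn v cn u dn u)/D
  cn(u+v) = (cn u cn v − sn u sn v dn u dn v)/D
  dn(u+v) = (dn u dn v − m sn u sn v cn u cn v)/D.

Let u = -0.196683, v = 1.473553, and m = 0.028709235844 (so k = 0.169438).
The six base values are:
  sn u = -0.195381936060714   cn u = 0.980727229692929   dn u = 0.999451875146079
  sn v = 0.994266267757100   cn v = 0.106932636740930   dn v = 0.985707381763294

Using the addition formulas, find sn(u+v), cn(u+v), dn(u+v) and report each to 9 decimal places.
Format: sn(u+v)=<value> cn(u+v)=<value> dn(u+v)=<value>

sn(u+v)=0.955010104 cn(u+v)=0.296573264 dn(u+v)=0.986821111

m = k² = 0.028709235844
D = 1 − m·sn²u·sn²v = 0.9989165824622284
sn(u+v) = (sn u·cn v·dn v + sn v·cn u·dn u)/D = 0.9539754294861746/0.9989165824622284 = 0.9550101041817942
cn(u+v) = (cn u·cn v − sn u·sn v·dn u·dn v)/D = 0.2962519513095006/0.9989165824622284 = 0.2965732639849361
dn(u+v) = (dn u·dn v − m·sn u·sn v·cn u·cn v)/D = 0.9857519717027089/0.9989165824622284 = 0.9868211110010107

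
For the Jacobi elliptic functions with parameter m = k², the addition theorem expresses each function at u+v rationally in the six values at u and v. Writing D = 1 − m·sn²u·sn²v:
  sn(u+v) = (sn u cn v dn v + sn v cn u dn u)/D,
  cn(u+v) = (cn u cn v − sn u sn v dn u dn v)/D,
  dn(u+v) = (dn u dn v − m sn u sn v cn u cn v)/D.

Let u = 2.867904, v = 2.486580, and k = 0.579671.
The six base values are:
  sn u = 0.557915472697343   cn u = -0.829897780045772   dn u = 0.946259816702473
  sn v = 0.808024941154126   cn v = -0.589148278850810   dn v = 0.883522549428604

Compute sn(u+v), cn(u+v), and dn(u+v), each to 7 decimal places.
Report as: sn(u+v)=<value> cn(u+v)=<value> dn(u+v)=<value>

m = k² = 0.336018468241
D = 1 − m·sn²u·sn²v = 0.9317111982915756
sn(u+v) = (sn u·cn v·dn v + sn v·cn u·dn u)/D = -0.9249505064141709/0.9317111982915756 = -0.992743790254103
cn(u+v) = (cn u·cn v − sn u·sn v·dn u·dn v)/D = 0.1120371264630281/0.9317111982915756 = 0.1202487709372433
dn(u+v) = (dn u·dn v − m·sn u·sn v·cn u·cn v)/D = 0.7619781632133979/0.9317111982915756 = 0.8178265589279089

sn(u+v)=-0.9927438 cn(u+v)=0.1202488 dn(u+v)=0.8178266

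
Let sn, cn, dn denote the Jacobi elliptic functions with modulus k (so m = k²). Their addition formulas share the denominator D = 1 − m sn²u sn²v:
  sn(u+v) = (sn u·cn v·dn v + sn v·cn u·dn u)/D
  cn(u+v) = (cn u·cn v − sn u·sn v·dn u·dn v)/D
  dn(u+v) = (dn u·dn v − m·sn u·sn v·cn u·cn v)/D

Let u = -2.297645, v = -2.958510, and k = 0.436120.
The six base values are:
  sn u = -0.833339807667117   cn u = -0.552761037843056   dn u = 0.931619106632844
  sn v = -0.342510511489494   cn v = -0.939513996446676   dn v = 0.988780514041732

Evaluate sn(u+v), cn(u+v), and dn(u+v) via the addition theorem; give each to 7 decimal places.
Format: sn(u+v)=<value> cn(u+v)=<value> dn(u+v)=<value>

sn(u+v)=0.9654912 cn(u+v)=0.2604358 dn(u+v)=0.9070281

m = k² = 0.1902006544
D = 1 − m·sn²u·sn²v = 0.984504554331572
sn(u+v) = (sn u·cn v·dn v + sn v·cn u·dn u)/D = 0.9505304443788505/0.984504554331572 = 0.9654911601949996
cn(u+v) = (cn u·cn v − sn u·sn v·dn u·dn v)/D = 0.2564002570368295/0.984504554331572 = 0.2604358262323246
dn(u+v) = (dn u·dn v − m·sn u·sn v·cn u·cn v)/D = 0.8929733370809294/0.984504554331572 = 0.9070281423809282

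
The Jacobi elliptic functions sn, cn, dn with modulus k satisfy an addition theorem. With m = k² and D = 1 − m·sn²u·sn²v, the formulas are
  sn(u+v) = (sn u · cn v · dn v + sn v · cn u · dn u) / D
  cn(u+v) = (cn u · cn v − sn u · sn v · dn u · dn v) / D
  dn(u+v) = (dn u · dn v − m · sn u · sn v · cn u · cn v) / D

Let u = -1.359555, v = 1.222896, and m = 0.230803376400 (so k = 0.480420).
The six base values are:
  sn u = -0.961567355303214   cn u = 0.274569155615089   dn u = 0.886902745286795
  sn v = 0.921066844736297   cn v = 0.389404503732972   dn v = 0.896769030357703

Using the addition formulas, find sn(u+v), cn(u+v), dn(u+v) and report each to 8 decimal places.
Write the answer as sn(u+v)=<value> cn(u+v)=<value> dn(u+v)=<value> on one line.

m = k² = 0.2308033764
D = 1 − m·sn²u·sn²v = 0.8189561075469519
sn(u+v) = (sn u·cn v·dn v + sn v·cn u·dn u)/D = -0.1114903522133095/0.8189561075469519 = -0.1361371521451381
cn(u+v) = (cn u·cn v − sn u·sn v·dn u·dn v)/D = 0.811331626064094/0.8189561075469519 = 0.9906899998515234
dn(u+v) = (dn u·dn v − m·sn u·sn v·cn u·cn v)/D = 0.817202666022408/0.8189561075469519 = 0.9978589310118267

sn(u+v)=-0.13613715 cn(u+v)=0.99069000 dn(u+v)=0.99785893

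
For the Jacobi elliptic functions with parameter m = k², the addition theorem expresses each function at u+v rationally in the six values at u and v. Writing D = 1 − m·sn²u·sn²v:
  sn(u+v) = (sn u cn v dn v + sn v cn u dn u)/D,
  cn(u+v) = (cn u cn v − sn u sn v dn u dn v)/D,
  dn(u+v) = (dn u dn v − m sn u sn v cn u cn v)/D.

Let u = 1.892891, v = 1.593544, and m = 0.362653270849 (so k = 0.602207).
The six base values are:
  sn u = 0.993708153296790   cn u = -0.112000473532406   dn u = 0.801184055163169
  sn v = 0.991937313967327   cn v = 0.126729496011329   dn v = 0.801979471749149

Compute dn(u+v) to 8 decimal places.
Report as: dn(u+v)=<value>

dn(u+v)=0.99993790

m = k² = 0.362653270849
D = 1 − m·sn²u·sn²v = 0.6476471730153629
dn(u+v) = (dn u·dn v − m·sn u·sn v·cn u·cn v)/D = 0.6476069525058261/0.6476471730153629 = 0.9999378974984951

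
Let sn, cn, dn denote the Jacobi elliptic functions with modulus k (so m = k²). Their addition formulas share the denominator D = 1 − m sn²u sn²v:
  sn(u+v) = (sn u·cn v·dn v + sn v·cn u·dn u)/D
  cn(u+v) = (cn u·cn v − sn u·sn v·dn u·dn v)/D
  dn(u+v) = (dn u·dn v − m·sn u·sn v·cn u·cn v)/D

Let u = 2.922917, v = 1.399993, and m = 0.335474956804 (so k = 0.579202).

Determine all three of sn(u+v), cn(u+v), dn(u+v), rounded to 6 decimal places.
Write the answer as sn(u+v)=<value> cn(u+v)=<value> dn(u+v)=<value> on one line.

sn(u+v)=-0.732957 cn(u+v)=-0.680276 dn(u+v)=0.905414

sn u = 0.5132386336747017, cn u = -0.8582459466281943, dn u = 0.9547938180157033
sn v = 0.9624295446348333, cn v = 0.2715315296866782, dn v = 0.830216478367774
m = k² = 0.335474956804
D = 1 − m·sn²u·sn²v = 0.9181466084405823
sn(u+v) = (sn u·cn v·dn v + sn v·cn u·dn u)/D = -0.6729615328152087/0.9181466084405823 = -0.7329565089372753
cn(u+v) = (cn u·cn v − sn u·sn v·dn u·dn v)/D = -0.6245926432019103/0.9181466084405823 = -0.6802755000780801
dn(u+v) = (dn u·dn v − m·sn u·sn v·cn u·cn v)/D = 0.8313027289828339/0.9181466084405823 = 0.9054139299112071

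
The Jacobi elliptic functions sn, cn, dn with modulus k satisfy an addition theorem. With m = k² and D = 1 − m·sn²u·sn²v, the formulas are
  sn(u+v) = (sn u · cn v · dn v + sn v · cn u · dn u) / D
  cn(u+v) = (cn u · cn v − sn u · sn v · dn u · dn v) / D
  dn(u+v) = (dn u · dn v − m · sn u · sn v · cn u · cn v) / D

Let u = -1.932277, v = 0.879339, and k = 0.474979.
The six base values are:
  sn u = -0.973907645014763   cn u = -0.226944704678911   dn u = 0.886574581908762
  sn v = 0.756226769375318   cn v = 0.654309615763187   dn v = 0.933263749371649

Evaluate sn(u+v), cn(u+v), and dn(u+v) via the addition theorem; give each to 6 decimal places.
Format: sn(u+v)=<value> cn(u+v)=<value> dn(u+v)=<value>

sn(u+v)=-0.851007 cn(u+v)=0.525155 dn(u+v)=0.914666

m = k² = 0.225605050441
D = 1 − m·sn²u·sn²v = 0.8776261957996814
sn(u+v) = (sn u·cn v·dn v + sn v·cn u·dn u)/D = -0.7468657219251985/0.8776261957996814 = -0.851006642121324
cn(u+v) = (cn u·cn v − sn u·sn v·dn u·dn v)/D = 0.4608897188774911/0.8776261957996814 = 0.5251549248225601
dn(u+v) = (dn u·dn v − m·sn u·sn v·cn u·cn v)/D = 0.8027349163013784/0.8776261957996814 = 0.9146660846534292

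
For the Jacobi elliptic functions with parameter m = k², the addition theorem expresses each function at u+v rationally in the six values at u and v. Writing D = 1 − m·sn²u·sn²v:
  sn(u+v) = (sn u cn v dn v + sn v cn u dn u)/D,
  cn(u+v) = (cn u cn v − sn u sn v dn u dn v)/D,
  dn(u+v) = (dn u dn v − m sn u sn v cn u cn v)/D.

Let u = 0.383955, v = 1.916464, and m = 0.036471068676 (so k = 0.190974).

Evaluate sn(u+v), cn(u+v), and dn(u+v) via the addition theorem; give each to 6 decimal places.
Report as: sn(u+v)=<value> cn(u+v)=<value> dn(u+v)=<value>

sn u = 0.3742807424496324, cn u = 0.9273154403067771, dn u = 0.9974421843738333
sn v = 0.9475986067153936, cn v = -0.319463425999041, dn v = 0.9834892245588843
m = k² = 0.036471068676
D = 1 − m·sn²u·sn²v = 0.9954123288370508
sn(u+v) = (sn u·cn v·dn v + sn v·cn u·dn u)/D = 0.7588803770391152/0.9954123288370508 = 0.7623779162206299
cn(u+v) = (cn u·cn v − sn u·sn v·dn u·dn v)/D = -0.6441632384308897/0.9954123288370508 = -0.6471320675558353
dn(u+v) = (dn u·dn v − m·sn u·sn v·cn u·cn v)/D = 0.984805583280678/0.9954123288370508 = 0.9893443699167713

sn(u+v)=0.762378 cn(u+v)=-0.647132 dn(u+v)=0.989344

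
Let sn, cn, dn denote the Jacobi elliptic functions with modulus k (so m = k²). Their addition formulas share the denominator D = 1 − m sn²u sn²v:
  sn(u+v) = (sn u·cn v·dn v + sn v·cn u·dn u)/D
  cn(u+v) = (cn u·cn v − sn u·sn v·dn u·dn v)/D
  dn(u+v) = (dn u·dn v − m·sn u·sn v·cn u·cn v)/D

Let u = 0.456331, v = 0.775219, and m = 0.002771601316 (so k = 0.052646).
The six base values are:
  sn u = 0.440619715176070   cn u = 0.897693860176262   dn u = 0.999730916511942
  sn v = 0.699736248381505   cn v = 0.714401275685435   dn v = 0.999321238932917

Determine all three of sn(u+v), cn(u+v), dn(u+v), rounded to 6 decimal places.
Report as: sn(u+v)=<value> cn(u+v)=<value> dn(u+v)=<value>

m = k² = 0.002771601316
D = 1 − m·sn²u·sn²v = 0.9997365323158126
sn(u+v) = (sn u·cn v·dn v + sn v·cn u·dn u)/D = 0.9425455360981513/0.9997365323158126 = 0.9427939318320371
cn(u+v) = (cn u·cn v − sn u·sn v·dn u·dn v)/D = 0.3332882332580829/0.9997365323158126 = 0.3333760670784396
dn(u+v) = (dn u·dn v − m·sn u·sn v·cn u·cn v)/D = 0.9985043141457518/0.9997365323158126 = 0.9987674570947143

sn(u+v)=0.942794 cn(u+v)=0.333376 dn(u+v)=0.998767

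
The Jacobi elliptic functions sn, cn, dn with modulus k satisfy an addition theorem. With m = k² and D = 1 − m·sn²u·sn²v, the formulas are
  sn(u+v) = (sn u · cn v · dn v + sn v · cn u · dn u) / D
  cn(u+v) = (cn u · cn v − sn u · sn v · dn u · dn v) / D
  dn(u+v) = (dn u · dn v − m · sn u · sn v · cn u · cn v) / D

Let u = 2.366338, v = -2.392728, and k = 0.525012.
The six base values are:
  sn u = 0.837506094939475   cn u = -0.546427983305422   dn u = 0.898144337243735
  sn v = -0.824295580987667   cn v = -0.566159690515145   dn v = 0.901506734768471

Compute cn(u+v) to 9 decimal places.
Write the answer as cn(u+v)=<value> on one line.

m = k² = 0.275637600144
D = 1 − m·sn²u·sn²v = 0.8686347925878136
cn(u+v) = (cn u·cn v − sn u·sn v·dn u·dn v)/D = 0.8683323569144043/0.8686347925878136 = 0.9996518264338592

cn(u+v)=0.999651826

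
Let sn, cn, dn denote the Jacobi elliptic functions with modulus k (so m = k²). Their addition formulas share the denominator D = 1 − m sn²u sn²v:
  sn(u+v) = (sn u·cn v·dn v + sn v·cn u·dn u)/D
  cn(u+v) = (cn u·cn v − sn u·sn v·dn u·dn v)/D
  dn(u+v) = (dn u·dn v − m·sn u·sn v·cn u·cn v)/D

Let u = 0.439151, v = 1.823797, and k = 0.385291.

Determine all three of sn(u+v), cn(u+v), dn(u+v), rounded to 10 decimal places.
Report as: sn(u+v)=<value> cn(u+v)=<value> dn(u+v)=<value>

sn(u+v)=0.8335948027 cn(u+v)=-0.5523764160 dn(u+v)=0.9470193280

sn u = 0.4233477568861655, cn u = 0.9059672603021878, dn u = 0.9866075456648667
sn v = 0.9847593266312945, cn v = -0.1739225937383621, dn v = 0.9252249964113809
m = k² = 0.148449154681
D = 1 − m·sn²u·sn²v = 0.9741992422956031
sn(u+v) = (sn u·cn v·dn v + sn v·cn u·dn u)/D = 0.8120874251766121/0.9741992422956031 = 0.8335948027048444
cn(u+v) = (cn u·cn v − sn u·sn v·dn u·dn v)/D = -0.5381246858854809/0.9741992422956031 = -0.5523764159551633
dn(u+v) = (dn u·dn v − m·sn u·sn v·cn u·cn v)/D = 0.9225855117680778/0.9741992422956031 = 0.9470193279909532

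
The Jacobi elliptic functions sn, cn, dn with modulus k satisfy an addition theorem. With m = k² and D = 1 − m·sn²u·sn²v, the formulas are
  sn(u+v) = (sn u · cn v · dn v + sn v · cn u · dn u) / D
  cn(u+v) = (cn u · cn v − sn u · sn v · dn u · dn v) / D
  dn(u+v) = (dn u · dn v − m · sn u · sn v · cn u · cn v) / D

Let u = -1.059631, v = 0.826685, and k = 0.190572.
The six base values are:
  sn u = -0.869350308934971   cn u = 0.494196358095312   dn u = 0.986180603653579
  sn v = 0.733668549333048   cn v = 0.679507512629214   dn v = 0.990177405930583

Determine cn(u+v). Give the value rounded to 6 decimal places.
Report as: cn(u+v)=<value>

m = k² = 0.036317687184
D = 1 − m·sn²u·sn²v = 0.9852256761738386
cn(u+v) = (cn u·cn v − sn u·sn v·dn u·dn v)/D = 0.9586324808991406/0.9852256761738386 = 0.9730080164191683

cn(u+v)=0.973008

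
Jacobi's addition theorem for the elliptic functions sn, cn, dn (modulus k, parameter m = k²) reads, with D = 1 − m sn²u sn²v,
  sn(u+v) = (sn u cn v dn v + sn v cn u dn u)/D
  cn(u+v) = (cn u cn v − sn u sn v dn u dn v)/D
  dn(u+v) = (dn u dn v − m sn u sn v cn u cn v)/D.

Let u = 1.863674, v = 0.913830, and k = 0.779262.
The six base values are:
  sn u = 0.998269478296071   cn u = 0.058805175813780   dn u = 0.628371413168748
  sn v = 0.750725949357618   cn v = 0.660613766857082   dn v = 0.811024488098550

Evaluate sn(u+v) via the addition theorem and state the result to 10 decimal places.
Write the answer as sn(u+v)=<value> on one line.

m = k² = 0.607249264644
D = 1 − m·sn²u·sn²v = 0.6589442003926376
sn(u+v) = (sn u·cn v·dn v + sn v·cn u·dn u)/D = 0.5625872171431944/0.6589442003926376 = 0.853770648270327

sn(u+v)=0.8537706483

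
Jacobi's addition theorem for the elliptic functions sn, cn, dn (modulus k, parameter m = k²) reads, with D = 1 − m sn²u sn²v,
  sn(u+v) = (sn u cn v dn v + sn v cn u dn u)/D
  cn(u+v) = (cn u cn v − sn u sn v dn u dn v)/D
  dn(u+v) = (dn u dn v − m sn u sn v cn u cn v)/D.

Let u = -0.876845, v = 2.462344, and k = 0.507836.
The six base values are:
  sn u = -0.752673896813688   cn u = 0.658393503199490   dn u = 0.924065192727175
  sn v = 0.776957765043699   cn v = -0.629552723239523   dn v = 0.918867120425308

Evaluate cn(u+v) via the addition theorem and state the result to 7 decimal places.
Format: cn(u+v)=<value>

m = k² = 0.257897402896
D = 1 − m·sn²u·sn²v = 0.9118026571909167
cn(u+v) = (cn u·cn v − sn u·sn v·dn u·dn v)/D = 0.08205269342470551/0.9118026571909167 = 0.08998953093369304

cn(u+v)=0.0899895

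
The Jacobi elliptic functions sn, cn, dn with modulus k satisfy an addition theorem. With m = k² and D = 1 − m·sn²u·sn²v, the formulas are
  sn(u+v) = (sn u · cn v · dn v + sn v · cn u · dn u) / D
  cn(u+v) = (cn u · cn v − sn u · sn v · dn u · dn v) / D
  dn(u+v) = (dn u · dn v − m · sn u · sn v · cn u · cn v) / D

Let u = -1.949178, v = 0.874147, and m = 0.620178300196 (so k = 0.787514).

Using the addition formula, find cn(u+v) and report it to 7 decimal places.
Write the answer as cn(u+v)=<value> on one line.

cn(u+v)=0.5620281

sn u = -0.999901190927558, cn u = 0.01405732483978044, dn u = 0.6163961812294402
sn v = 0.728088800635545, cn v = 0.6854828213668769, dn v = 0.8192894688055368
m = k² = 0.620178300196
D = 1 − m·sn²u·sn²v = 0.6713002003690719
cn(u+v) = (cn u·cn v − sn u·sn v·dn u·dn v)/D = 0.3772895916531706/0.6713002003690719 = 0.5620281231045988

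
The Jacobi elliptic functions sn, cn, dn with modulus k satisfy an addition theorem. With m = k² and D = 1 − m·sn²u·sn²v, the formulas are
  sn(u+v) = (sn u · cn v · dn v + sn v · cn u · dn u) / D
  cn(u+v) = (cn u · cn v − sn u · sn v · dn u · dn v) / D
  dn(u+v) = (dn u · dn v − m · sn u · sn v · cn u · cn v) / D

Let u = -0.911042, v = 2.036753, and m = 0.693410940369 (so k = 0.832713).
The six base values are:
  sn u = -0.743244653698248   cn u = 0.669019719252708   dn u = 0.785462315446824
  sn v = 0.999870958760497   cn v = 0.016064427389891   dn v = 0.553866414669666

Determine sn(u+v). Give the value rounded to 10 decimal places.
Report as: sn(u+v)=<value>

sn(u+v)=0.8407892346

m = k² = 0.693410940369
D = 1 − m·sn²u·sn²v = 0.6170499008315503
sn(u+v) = (sn u·cn v·dn v + sn v·cn u·dn u)/D = 0.5188089138198112/0.6170499008315503 = 0.8407892345832203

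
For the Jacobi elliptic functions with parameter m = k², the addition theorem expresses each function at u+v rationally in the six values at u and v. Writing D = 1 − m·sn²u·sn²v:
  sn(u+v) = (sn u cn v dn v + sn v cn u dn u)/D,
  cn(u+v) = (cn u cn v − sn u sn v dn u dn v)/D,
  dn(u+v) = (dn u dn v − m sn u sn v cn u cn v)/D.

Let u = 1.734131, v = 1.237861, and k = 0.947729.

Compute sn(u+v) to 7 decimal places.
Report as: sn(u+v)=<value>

sn(u+v)=0.9913665

sn u = 0.9568367005264333, cn u = 0.2906260974614783, dn u = 0.4215140104312828
sn v = 0.8571190929730021, cn v = 0.5151182975406117, dn v = 0.5832166899770195
m = k² = 0.898190257441
D = 1 − m·sn²u·sn²v = 0.3958756671819607
sn(u+v) = (sn u·cn v·dn v + sn v·cn u·dn u)/D = 0.3924578649366458/0.3958756671819607 = 0.9913664755663199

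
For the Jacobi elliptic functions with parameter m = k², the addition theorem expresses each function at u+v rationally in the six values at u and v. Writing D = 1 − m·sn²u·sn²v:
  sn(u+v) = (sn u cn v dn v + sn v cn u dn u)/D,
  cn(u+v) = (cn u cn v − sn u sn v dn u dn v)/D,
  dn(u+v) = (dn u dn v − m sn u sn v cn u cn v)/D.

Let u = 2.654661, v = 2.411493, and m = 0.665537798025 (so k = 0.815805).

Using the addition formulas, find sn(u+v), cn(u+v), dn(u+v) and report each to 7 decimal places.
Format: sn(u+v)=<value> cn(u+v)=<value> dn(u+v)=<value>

sn(u+v)=-0.7948090 cn(u+v)=-0.6068597 dn(u+v)=0.7612921

sn u = 0.9292890226867416, cn u = -0.3693533705192368, dn u = 0.6521166621845867
sn v = 0.97463738449351, cn v = -0.2237900103839536, dn v = 0.6064599287472074
m = k² = 0.665537798025
D = 1 − m·sn²u·sn²v = 0.4540404450781618
sn(u+v) = (sn u·cn v·dn v + sn v·cn u·dn u)/D = -0.3608754128408978/0.4540404450781618 = -0.7948089575561362
cn(u+v) = (cn u·cn v − sn u·sn v·dn u·dn v)/D = -0.2755388578289581/0.4540404450781618 = -0.6068597210134548
dn(u+v) = (dn u·dn v − m·sn u·sn v·cn u·cn v)/D = 0.3456573888528602/0.4540404450781618 = 0.7612920668187528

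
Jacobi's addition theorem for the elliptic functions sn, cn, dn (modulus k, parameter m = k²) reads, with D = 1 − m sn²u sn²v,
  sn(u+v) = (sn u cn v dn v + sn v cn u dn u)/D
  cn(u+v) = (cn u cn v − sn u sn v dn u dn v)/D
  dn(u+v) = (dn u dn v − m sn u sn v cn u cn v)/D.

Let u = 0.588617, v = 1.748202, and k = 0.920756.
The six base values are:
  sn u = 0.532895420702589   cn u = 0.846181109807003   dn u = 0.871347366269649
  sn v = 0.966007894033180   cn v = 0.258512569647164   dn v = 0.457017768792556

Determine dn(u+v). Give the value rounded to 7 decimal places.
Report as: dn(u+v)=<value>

dn(u+v)=0.3904806

m = k² = 0.847791611536
D = 1 − m·sn²u·sn²v = 0.7753355057098998
dn(u+v) = (dn u·dn v − m·sn u·sn v·cn u·cn v)/D = 0.3027534611168028/0.7753355057098998 = 0.3904805840661208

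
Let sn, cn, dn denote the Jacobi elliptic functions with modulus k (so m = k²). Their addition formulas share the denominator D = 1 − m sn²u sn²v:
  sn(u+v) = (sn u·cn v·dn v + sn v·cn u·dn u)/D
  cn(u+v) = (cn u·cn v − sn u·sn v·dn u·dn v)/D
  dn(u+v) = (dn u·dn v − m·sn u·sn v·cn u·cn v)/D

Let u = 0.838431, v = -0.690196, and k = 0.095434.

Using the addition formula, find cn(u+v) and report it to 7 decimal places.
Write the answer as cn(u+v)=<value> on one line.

sn u = 0.7430752971007379, cn u = 0.669207817377121, dn u = 0.9974823871691775
sn v = -0.6363385090692069, cn v = 0.7714099441124536, dn v = 0.9981543317661486
m = k² = 0.009107648356
D = 1 − m·sn²u·sn²v = 0.9979636692755222
cn(u+v) = (cn u·cn v − sn u·sn v·dn u·dn v)/D = 0.9870200226321644/0.9979636692755222 = 0.9890340230007547

cn(u+v)=0.9890340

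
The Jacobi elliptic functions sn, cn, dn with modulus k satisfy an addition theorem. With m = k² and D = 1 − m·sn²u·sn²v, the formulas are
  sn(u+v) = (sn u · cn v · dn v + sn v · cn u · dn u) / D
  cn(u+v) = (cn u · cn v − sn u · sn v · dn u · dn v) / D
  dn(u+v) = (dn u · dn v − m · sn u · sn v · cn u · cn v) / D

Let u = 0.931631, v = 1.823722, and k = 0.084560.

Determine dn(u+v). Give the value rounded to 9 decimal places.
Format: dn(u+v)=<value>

sn u = 0.8021108204405615, cn u = 0.5971752102458451, dn u = 0.9976971319603064
sn v = 0.969102898172168, cn v = -0.2466567914214093, dn v = 0.9966366606199318
m = k² = 0.0071503936
D = 1 − m·sn²u·sn²v = 0.9956794554926143
dn(u+v) = (dn u·dn v − m·sn u·sn v·cn u·cn v)/D = 0.9951602459649626/0.9956794554926143 = 0.9994785374702797

dn(u+v)=0.999478537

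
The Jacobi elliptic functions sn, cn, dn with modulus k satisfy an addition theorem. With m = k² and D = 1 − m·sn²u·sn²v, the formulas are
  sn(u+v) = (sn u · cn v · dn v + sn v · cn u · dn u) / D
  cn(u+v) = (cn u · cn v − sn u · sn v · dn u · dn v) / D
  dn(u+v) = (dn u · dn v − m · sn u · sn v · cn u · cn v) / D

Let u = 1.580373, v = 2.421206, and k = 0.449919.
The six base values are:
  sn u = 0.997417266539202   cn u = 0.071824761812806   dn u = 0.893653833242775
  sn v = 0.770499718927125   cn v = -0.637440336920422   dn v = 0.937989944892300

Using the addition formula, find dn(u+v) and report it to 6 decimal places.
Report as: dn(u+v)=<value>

m = k² = 0.202427106561
D = 1 − m·sn²u·sn²v = 0.880445094372261
dn(u+v) = (dn u·dn v − m·sn u·sn v·cn u·cn v)/D = 0.8453607985245182/0.880445094372261 = 0.9601516368573135

dn(u+v)=0.960152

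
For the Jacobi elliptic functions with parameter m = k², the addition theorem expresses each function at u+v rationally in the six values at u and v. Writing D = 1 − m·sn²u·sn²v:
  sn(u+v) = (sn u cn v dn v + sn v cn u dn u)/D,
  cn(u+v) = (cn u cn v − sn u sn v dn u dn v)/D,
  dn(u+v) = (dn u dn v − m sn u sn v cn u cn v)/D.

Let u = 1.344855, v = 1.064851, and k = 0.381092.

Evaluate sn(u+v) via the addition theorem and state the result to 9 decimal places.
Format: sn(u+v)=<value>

sn u = 0.9645814178796014, cn u = 0.2637853071749407, dn u = 0.9299862680509537
sn v = 0.8632207359519227, cn v = 0.5048266643340275, dn v = 0.9443415859140813
m = k² = 0.145231112464
D = 1 − m·sn²u·sn²v = 0.8993111976806635
sn(u+v) = (sn u·cn v·dn v + sn v·cn u·dn u)/D = 0.6716062280739053/0.8993111976806635 = 0.7468006956946465

sn(u+v)=0.746800696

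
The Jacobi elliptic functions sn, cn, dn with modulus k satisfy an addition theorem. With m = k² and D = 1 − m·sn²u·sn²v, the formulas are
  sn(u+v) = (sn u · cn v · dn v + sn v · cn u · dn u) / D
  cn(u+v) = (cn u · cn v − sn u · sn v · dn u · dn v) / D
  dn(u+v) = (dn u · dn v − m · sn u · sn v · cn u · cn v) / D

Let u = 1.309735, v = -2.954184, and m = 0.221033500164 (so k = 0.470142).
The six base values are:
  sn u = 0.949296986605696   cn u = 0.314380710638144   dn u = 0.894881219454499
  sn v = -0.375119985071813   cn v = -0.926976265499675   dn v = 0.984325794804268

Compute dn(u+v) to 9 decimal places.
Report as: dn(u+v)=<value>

m = k² = 0.221033500164
D = 1 − m·sn²u·sn²v = 0.9719713157968832
dn(u+v) = (dn u·dn v − m·sn u·sn v·cn u·cn v)/D = 0.8579167012320123/0.9719713157968832 = 0.8826563986907764

dn(u+v)=0.882656399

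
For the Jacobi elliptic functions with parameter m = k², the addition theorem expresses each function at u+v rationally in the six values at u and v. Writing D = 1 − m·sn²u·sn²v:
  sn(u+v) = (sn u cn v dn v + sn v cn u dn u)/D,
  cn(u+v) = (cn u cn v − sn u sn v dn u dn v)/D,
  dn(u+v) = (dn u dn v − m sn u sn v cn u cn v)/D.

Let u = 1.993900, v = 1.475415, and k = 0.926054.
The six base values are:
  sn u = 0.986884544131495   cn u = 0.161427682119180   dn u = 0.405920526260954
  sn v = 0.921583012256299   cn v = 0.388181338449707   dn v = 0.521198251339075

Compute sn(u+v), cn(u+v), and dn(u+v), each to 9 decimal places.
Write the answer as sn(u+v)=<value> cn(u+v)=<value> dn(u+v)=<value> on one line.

sn(u+v)=0.894802315 cn(u+v)=-0.446462559 dn(u+v)=0.559788890

m = k² = 0.857576010916
D = 1 − m·sn²u·sn²v = 0.2906276765974533
sn(u+v) = (sn u·cn v·dn v + sn v·cn u·dn u)/D = 0.260054317831386/0.2906276765974533 = 0.8948023150306698
cn(u+v) = (cn u·cn v − sn u·sn v·dn u·dn v)/D = -0.1297543763488784/0.2906276765974533 = -0.4464625594781202
dn(u+v) = (dn u·dn v − m·sn u·sn v·cn u·cn v)/D = 0.1626901443491062/0.2906276765974533 = 0.5597888895297723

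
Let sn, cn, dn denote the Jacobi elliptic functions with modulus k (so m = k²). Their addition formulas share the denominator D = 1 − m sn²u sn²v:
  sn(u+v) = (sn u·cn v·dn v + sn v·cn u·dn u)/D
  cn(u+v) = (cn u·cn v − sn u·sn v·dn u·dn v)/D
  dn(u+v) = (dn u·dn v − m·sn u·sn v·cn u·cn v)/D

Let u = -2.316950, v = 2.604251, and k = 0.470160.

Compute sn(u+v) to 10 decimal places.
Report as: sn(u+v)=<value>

sn(u+v)=0.2825413373

sn u = -0.837065780927596, cn u = -0.5471022558901342, dn u = 0.9193011378005045
sn v = 0.6619231014795444, cn v = -0.7495717495528368, dn v = 0.9503412449877629
m = k² = 0.2210504256
D = 1 − m·sn²u·sn²v = 0.9321381633895134
sn(u+v) = (sn u·cn v·dn v + sn v·cn u·dn u)/D = 0.2633675632660698/0.9321381633895134 = 0.2825413373360792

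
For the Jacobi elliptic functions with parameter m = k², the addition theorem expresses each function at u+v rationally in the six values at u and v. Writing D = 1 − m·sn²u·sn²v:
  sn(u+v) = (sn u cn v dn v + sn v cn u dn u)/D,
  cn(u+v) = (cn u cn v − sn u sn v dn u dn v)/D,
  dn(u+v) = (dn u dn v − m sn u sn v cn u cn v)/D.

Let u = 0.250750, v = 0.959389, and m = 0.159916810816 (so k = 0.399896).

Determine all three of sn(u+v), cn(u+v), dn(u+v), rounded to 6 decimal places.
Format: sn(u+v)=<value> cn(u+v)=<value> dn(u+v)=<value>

sn(u+v)=0.922673 cn(u+v)=0.385583 dn(u+v)=0.929440

sn u = 0.2477287643907501, cn u = 0.9688294273469568, dn u = 0.995080890565668
sn v = 0.8074817351908773, cn v = 0.5898925727055139, dn v = 0.9464301142434138
m = k² = 0.159916810816
D = 1 − m·sn²u·sn²v = 0.9936009956061232
sn(u+v) = (sn u·cn v·dn v + sn v·cn u·dn u)/D = 0.9167687992860312/0.9936009956061232 = 0.9226729877890045
cn(u+v) = (cn u·cn v − sn u·sn v·dn u·dn v)/D = 0.3831160491615143/0.9936009956061232 = 0.3855833990260882
dn(u+v) = (dn u·dn v − m·sn u·sn v·cn u·cn v)/D = 0.9234925289651894/0.9936009956061232 = 0.9294400197353206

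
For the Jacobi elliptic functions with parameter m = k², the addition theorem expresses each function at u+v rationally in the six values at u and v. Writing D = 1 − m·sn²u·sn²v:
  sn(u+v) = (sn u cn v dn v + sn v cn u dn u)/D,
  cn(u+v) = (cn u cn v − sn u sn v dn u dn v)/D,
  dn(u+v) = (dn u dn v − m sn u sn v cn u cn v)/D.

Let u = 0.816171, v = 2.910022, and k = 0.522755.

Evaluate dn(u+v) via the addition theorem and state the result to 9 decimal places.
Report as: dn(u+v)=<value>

sn u = 0.7135853424365083, cn u = 0.7005683114870178, dn u = 0.9278191585865531
sn v = 0.4636681343508995, cn v = -0.8860089509635646, dn v = 0.9701801850607141
m = k² = 0.273272790025
D = 1 − m·sn²u·sn²v = 0.9700840545769884
dn(u+v) = (dn u·dn v − m·sn u·sn v·cn u·cn v)/D = 0.9562744117831537/0.9700840545769884 = 0.9857644884186283

dn(u+v)=0.985764488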